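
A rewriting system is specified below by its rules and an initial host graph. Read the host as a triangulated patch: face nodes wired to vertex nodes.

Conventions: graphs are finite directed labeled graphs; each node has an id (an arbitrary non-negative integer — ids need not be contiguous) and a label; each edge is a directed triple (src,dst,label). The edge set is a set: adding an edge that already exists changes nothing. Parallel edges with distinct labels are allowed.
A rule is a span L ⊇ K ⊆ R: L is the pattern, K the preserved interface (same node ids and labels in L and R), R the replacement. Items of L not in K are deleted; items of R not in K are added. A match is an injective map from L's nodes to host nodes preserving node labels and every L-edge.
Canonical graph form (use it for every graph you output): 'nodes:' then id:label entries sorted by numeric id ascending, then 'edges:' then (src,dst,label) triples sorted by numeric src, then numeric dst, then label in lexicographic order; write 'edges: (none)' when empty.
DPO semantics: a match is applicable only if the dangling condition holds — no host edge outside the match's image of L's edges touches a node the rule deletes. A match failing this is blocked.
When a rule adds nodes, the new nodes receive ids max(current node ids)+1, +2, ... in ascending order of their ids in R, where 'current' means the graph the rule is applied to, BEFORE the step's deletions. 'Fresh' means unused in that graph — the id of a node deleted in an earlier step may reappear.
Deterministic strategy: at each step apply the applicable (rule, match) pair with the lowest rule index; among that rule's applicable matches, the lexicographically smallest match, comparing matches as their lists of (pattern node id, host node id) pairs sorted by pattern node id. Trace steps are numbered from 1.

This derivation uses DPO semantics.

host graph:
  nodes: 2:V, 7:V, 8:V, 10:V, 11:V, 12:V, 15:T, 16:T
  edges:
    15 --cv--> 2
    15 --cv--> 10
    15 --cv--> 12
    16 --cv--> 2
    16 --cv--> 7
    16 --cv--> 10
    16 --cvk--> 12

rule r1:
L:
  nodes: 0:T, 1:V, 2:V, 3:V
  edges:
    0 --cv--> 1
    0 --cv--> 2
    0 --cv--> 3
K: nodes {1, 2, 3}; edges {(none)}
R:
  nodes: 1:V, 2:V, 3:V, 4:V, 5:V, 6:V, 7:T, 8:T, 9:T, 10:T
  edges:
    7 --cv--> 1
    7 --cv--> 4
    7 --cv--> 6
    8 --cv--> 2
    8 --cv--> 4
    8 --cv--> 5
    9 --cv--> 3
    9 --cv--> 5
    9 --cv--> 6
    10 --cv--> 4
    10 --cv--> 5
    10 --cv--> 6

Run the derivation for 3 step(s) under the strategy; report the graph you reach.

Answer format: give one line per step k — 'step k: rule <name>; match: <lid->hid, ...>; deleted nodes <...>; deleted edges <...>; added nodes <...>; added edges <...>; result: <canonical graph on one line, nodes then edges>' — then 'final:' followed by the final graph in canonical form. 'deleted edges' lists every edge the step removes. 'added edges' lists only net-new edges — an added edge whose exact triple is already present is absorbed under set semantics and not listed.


step 1: rule r1; match: 0->15, 1->2, 2->10, 3->12; deleted nodes 15; deleted edges (15,2,cv); (15,10,cv); (15,12,cv); added nodes 17, 18, 19, 20, 21, 22, 23; added edges (20,2,cv); (20,17,cv); (20,19,cv); (21,10,cv); (21,17,cv); (21,18,cv); (22,12,cv); (22,18,cv); (22,19,cv); (23,17,cv); (23,18,cv); (23,19,cv); result: nodes: 2:V, 7:V, 8:V, 10:V, 11:V, 12:V, 16:T, 17:V, 18:V, 19:V, 20:T, 21:T, 22:T, 23:T edges: (16,2,cv); (16,7,cv); (16,10,cv); (16,12,cvk); (20,2,cv); (20,17,cv); (20,19,cv); (21,10,cv); (21,17,cv); (21,18,cv); (22,12,cv); (22,18,cv); (22,19,cv); (23,17,cv); (23,18,cv); (23,19,cv)
step 2: rule r1; match: 0->20, 1->2, 2->17, 3->19; deleted nodes 20; deleted edges (20,2,cv); (20,17,cv); (20,19,cv); added nodes 24, 25, 26, 27, 28, 29, 30; added edges (27,2,cv); (27,24,cv); (27,26,cv); (28,17,cv); (28,24,cv); (28,25,cv); (29,19,cv); (29,25,cv); (29,26,cv); (30,24,cv); (30,25,cv); (30,26,cv); result: nodes: 2:V, 7:V, 8:V, 10:V, 11:V, 12:V, 16:T, 17:V, 18:V, 19:V, 21:T, 22:T, 23:T, 24:V, 25:V, 26:V, 27:T, 28:T, 29:T, 30:T edges: (16,2,cv); (16,7,cv); (16,10,cv); (16,12,cvk); (21,10,cv); (21,17,cv); (21,18,cv); (22,12,cv); (22,18,cv); (22,19,cv); (23,17,cv); (23,18,cv); (23,19,cv); (27,2,cv); (27,24,cv); (27,26,cv); (28,17,cv); (28,24,cv); (28,25,cv); (29,19,cv); (29,25,cv); (29,26,cv); (30,24,cv); (30,25,cv); (30,26,cv)
step 3: rule r1; match: 0->21, 1->10, 2->17, 3->18; deleted nodes 21; deleted edges (21,10,cv); (21,17,cv); (21,18,cv); added nodes 31, 32, 33, 34, 35, 36, 37; added edges (34,10,cv); (34,31,cv); (34,33,cv); (35,17,cv); (35,31,cv); (35,32,cv); (36,18,cv); (36,32,cv); (36,33,cv); (37,31,cv); (37,32,cv); (37,33,cv); result: nodes: 2:V, 7:V, 8:V, 10:V, 11:V, 12:V, 16:T, 17:V, 18:V, 19:V, 22:T, 23:T, 24:V, 25:V, 26:V, 27:T, 28:T, 29:T, 30:T, 31:V, 32:V, 33:V, 34:T, 35:T, 36:T, 37:T edges: (16,2,cv); (16,7,cv); (16,10,cv); (16,12,cvk); (22,12,cv); (22,18,cv); (22,19,cv); (23,17,cv); (23,18,cv); (23,19,cv); (27,2,cv); (27,24,cv); (27,26,cv); (28,17,cv); (28,24,cv); (28,25,cv); (29,19,cv); (29,25,cv); (29,26,cv); (30,24,cv); (30,25,cv); (30,26,cv); (34,10,cv); (34,31,cv); (34,33,cv); (35,17,cv); (35,31,cv); (35,32,cv); (36,18,cv); (36,32,cv); (36,33,cv); (37,31,cv); (37,32,cv); (37,33,cv)
final:
nodes: 2:V, 7:V, 8:V, 10:V, 11:V, 12:V, 16:T, 17:V, 18:V, 19:V, 22:T, 23:T, 24:V, 25:V, 26:V, 27:T, 28:T, 29:T, 30:T, 31:V, 32:V, 33:V, 34:T, 35:T, 36:T, 37:T
edges: (16,2,cv); (16,7,cv); (16,10,cv); (16,12,cvk); (22,12,cv); (22,18,cv); (22,19,cv); (23,17,cv); (23,18,cv); (23,19,cv); (27,2,cv); (27,24,cv); (27,26,cv); (28,17,cv); (28,24,cv); (28,25,cv); (29,19,cv); (29,25,cv); (29,26,cv); (30,24,cv); (30,25,cv); (30,26,cv); (34,10,cv); (34,31,cv); (34,33,cv); (35,17,cv); (35,31,cv); (35,32,cv); (36,18,cv); (36,32,cv); (36,33,cv); (37,31,cv); (37,32,cv); (37,33,cv)


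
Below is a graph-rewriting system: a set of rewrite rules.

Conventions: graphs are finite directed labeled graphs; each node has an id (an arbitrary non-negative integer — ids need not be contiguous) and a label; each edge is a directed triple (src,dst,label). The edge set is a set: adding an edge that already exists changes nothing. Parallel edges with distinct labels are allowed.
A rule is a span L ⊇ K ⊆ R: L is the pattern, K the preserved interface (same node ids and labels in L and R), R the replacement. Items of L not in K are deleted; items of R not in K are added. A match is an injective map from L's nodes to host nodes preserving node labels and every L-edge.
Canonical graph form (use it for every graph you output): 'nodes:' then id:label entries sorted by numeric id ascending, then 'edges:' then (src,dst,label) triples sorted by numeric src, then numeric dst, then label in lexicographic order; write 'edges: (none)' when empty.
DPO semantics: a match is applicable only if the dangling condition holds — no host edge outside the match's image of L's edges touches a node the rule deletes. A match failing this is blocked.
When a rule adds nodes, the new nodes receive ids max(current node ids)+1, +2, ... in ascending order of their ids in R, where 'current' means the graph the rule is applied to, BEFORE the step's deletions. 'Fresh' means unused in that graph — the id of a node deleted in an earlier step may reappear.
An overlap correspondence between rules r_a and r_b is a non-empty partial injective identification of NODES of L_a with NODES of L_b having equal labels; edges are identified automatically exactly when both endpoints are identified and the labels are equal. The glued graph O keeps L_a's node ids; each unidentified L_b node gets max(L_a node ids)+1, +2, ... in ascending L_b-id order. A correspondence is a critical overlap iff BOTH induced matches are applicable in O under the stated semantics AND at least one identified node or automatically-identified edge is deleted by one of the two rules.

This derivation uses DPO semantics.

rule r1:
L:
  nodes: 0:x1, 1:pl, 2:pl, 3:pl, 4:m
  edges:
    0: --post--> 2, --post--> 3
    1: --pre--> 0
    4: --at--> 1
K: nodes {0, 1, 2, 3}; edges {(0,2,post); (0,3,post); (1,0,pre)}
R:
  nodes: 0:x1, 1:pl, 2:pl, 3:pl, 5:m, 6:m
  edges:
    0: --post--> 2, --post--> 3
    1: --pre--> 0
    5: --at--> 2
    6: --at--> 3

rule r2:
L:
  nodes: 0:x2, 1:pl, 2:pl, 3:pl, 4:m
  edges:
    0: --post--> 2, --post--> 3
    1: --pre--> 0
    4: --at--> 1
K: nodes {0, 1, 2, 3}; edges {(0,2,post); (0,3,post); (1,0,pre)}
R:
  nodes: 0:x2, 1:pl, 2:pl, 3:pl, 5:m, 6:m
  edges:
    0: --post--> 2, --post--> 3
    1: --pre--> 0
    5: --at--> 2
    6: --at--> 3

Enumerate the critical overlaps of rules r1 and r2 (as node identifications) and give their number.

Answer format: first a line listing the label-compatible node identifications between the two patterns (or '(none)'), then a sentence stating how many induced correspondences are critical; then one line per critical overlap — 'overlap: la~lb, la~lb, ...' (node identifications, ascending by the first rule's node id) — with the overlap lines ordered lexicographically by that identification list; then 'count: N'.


label-compatible node identifications between L(r1) and L(r2): 1~1, 1~2, 1~3, 2~1, 2~2, 2~3, 3~1, 3~2, 3~3, 4~4
7 of the induced correspondences are critical overlaps of r1 and r2.
overlap: 1~1, 2~2, 3~3, 4~4
overlap: 1~1, 2~2, 4~4
overlap: 1~1, 2~3, 3~2, 4~4
overlap: 1~1, 2~3, 4~4
overlap: 1~1, 3~2, 4~4
overlap: 1~1, 3~3, 4~4
overlap: 1~1, 4~4
count: 7


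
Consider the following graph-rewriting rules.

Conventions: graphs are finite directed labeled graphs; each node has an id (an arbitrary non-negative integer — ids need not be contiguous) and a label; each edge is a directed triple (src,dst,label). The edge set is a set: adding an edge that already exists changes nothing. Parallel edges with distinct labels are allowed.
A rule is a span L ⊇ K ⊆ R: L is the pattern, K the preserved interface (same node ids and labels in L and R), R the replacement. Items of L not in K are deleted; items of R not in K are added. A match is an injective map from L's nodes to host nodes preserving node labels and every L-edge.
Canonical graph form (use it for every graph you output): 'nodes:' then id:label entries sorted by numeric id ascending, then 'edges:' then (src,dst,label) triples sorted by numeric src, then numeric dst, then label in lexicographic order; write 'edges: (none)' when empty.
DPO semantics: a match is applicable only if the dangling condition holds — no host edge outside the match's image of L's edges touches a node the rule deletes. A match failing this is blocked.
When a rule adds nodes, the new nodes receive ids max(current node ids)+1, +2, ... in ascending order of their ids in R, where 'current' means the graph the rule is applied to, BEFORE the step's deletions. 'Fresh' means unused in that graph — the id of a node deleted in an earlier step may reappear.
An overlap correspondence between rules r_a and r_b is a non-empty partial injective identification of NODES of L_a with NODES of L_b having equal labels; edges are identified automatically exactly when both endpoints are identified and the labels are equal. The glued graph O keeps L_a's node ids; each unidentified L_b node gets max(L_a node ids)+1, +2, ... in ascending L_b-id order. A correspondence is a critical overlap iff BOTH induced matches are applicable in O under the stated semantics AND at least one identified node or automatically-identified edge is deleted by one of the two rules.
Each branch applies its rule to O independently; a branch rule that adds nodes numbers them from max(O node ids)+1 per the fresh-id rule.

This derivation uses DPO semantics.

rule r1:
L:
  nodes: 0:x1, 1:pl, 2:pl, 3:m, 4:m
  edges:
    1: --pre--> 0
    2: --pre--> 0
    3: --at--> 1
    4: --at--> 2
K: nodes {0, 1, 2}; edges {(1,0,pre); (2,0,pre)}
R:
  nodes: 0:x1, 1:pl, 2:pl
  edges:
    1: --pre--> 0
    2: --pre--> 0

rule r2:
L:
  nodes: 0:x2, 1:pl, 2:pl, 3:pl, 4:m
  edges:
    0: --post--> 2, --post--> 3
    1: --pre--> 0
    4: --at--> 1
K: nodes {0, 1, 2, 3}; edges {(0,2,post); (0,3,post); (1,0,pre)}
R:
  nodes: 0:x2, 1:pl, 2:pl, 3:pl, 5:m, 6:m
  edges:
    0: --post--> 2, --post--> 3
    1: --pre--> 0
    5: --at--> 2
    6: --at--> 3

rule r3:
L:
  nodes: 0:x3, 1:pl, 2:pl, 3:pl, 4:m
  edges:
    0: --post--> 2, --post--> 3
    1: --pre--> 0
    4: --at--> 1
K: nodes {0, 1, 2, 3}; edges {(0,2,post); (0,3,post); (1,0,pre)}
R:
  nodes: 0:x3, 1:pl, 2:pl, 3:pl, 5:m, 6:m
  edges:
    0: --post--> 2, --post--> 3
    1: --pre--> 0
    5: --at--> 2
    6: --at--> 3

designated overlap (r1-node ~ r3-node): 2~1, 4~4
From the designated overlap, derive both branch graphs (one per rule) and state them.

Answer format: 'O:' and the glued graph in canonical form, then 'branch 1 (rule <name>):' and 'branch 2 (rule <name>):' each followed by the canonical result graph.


O:
nodes: 0:x1, 1:pl, 2:pl, 3:m, 4:m, 5:x3, 6:pl, 7:pl
edges: (1,0,pre); (2,0,pre); (2,5,pre); (3,1,at); (4,2,at); (5,6,post); (5,7,post)
branch 1 (rule r1):
nodes: 0:x1, 1:pl, 2:pl, 5:x3, 6:pl, 7:pl
edges: (1,0,pre); (2,0,pre); (2,5,pre); (5,6,post); (5,7,post)
branch 2 (rule r3):
nodes: 0:x1, 1:pl, 2:pl, 3:m, 5:x3, 6:pl, 7:pl, 8:m, 9:m
edges: (1,0,pre); (2,0,pre); (2,5,pre); (3,1,at); (5,6,post); (5,7,post); (8,6,at); (9,7,at)


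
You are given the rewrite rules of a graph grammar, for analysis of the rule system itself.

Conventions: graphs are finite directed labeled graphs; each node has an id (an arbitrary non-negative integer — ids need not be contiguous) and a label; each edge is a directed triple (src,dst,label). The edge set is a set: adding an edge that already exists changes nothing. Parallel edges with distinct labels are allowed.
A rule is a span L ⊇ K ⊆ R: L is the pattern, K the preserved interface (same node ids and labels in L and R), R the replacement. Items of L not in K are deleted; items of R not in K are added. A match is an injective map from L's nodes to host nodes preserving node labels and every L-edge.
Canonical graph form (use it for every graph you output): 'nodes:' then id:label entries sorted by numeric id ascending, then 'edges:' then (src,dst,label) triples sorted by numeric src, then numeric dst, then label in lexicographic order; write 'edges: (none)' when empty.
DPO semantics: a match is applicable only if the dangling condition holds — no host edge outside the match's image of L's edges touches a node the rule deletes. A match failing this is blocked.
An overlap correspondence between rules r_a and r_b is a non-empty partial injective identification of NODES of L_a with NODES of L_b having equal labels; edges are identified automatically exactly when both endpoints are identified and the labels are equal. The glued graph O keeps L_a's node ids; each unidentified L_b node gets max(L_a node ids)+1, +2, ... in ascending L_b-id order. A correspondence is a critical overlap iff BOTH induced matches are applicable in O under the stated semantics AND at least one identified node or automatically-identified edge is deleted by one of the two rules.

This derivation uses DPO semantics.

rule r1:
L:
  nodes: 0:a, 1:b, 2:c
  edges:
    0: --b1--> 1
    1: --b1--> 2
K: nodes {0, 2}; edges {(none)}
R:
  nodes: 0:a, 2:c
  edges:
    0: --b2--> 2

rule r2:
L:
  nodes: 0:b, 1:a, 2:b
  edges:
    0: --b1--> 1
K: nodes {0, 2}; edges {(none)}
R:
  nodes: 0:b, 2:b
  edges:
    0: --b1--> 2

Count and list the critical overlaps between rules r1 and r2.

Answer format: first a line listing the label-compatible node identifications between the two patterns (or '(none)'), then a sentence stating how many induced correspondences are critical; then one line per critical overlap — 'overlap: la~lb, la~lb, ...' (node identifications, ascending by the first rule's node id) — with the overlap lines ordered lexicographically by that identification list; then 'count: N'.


label-compatible node identifications between L(r1) and L(r2): 0~1, 1~0, 1~2
1 of the induced correspondences is a critical overlap of r1 and r2.
overlap: 1~2
count: 1


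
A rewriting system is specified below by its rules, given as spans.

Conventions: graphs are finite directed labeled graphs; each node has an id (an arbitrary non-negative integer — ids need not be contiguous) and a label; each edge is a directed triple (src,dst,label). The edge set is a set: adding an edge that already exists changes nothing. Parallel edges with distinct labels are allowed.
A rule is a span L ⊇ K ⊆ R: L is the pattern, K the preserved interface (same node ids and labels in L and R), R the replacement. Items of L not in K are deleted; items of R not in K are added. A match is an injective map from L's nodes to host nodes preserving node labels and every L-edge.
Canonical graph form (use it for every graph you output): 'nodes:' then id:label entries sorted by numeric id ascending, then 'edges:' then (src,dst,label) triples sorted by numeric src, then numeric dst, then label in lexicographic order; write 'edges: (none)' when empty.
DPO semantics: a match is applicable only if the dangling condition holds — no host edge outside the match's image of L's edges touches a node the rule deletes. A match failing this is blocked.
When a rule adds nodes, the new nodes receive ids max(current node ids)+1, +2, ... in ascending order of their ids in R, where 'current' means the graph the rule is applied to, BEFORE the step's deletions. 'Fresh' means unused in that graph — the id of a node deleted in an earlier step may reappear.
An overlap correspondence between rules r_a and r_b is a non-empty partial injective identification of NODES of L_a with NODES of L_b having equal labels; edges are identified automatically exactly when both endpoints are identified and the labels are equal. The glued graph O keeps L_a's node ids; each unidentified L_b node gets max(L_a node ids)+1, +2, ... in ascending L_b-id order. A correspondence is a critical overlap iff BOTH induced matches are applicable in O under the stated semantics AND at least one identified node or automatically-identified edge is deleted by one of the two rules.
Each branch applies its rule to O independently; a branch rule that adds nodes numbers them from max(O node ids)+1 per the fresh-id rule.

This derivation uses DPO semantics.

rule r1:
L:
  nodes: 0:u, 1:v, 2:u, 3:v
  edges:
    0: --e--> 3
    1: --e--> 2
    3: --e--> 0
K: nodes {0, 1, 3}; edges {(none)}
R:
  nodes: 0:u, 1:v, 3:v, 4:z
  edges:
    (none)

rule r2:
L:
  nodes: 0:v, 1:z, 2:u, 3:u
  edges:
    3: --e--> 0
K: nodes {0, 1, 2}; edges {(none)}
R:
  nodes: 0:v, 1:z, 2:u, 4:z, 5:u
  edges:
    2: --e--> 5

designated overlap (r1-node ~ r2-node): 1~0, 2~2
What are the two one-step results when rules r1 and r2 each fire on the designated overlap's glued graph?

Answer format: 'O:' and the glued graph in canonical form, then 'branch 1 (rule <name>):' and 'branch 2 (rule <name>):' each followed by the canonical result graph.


O:
nodes: 0:u, 1:v, 2:u, 3:v, 4:z, 5:u
edges: (0,3,e); (1,2,e); (3,0,e); (5,1,e)
branch 1 (rule r1):
nodes: 0:u, 1:v, 3:v, 4:z, 5:u, 6:z
edges: (5,1,e)
branch 2 (rule r2):
nodes: 0:u, 1:v, 2:u, 3:v, 4:z, 6:z, 7:u
edges: (0,3,e); (1,2,e); (2,7,e); (3,0,e)


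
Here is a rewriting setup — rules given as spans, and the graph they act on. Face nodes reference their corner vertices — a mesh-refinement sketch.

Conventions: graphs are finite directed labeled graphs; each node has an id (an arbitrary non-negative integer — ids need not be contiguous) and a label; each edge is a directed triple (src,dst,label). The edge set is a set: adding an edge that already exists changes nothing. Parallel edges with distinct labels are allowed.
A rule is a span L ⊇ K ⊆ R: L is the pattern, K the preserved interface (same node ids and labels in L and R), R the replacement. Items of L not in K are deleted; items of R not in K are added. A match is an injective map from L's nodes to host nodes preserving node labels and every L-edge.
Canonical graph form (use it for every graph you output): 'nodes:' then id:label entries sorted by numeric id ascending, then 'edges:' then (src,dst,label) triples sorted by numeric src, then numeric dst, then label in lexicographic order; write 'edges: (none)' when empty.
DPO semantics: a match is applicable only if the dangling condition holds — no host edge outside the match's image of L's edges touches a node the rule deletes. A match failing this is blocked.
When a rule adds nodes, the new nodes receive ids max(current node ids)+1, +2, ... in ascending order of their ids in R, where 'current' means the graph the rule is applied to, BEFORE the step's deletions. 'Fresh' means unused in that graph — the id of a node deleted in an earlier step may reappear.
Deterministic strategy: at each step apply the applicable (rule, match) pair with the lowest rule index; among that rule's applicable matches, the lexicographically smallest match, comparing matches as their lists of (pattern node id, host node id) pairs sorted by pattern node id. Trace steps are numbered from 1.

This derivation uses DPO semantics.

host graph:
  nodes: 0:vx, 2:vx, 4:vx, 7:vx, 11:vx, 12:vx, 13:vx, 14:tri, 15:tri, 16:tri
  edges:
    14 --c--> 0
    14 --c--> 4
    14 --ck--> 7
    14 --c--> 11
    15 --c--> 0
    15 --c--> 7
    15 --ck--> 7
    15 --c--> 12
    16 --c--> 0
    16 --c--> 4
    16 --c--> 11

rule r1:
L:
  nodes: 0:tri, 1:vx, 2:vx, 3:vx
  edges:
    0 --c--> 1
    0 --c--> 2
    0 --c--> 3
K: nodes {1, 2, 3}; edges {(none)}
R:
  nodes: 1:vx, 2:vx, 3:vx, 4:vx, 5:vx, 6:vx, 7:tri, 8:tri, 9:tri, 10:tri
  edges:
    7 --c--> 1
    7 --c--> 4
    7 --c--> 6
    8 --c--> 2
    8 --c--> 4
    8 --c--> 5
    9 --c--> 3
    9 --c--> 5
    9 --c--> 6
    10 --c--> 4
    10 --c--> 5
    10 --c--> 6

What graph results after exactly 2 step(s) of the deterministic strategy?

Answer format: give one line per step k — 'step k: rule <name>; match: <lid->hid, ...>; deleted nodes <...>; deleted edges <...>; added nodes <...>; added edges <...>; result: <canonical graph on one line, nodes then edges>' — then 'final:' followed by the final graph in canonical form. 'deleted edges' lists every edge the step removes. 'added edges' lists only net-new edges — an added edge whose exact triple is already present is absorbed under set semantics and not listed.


step 1: rule r1; match: 0->16, 1->0, 2->4, 3->11; deleted nodes 16; deleted edges (16,0,c); (16,4,c); (16,11,c); added nodes 17, 18, 19, 20, 21, 22, 23; added edges (20,0,c); (20,17,c); (20,19,c); (21,4,c); (21,17,c); (21,18,c); (22,11,c); (22,18,c); (22,19,c); (23,17,c); (23,18,c); (23,19,c); result: nodes: 0:vx, 2:vx, 4:vx, 7:vx, 11:vx, 12:vx, 13:vx, 14:tri, 15:tri, 17:vx, 18:vx, 19:vx, 20:tri, 21:tri, 22:tri, 23:tri edges: (14,0,c); (14,4,c); (14,7,ck); (14,11,c); (15,0,c); (15,7,c); (15,7,ck); (15,12,c); (20,0,c); (20,17,c); (20,19,c); (21,4,c); (21,17,c); (21,18,c); (22,11,c); (22,18,c); (22,19,c); (23,17,c); (23,18,c); (23,19,c)
step 2: rule r1; match: 0->20, 1->0, 2->17, 3->19; deleted nodes 20; deleted edges (20,0,c); (20,17,c); (20,19,c); added nodes 24, 25, 26, 27, 28, 29, 30; added edges (27,0,c); (27,24,c); (27,26,c); (28,17,c); (28,24,c); (28,25,c); (29,19,c); (29,25,c); (29,26,c); (30,24,c); (30,25,c); (30,26,c); result: nodes: 0:vx, 2:vx, 4:vx, 7:vx, 11:vx, 12:vx, 13:vx, 14:tri, 15:tri, 17:vx, 18:vx, 19:vx, 21:tri, 22:tri, 23:tri, 24:vx, 25:vx, 26:vx, 27:tri, 28:tri, 29:tri, 30:tri edges: (14,0,c); (14,4,c); (14,7,ck); (14,11,c); (15,0,c); (15,7,c); (15,7,ck); (15,12,c); (21,4,c); (21,17,c); (21,18,c); (22,11,c); (22,18,c); (22,19,c); (23,17,c); (23,18,c); (23,19,c); (27,0,c); (27,24,c); (27,26,c); (28,17,c); (28,24,c); (28,25,c); (29,19,c); (29,25,c); (29,26,c); (30,24,c); (30,25,c); (30,26,c)
final:
nodes: 0:vx, 2:vx, 4:vx, 7:vx, 11:vx, 12:vx, 13:vx, 14:tri, 15:tri, 17:vx, 18:vx, 19:vx, 21:tri, 22:tri, 23:tri, 24:vx, 25:vx, 26:vx, 27:tri, 28:tri, 29:tri, 30:tri
edges: (14,0,c); (14,4,c); (14,7,ck); (14,11,c); (15,0,c); (15,7,c); (15,7,ck); (15,12,c); (21,4,c); (21,17,c); (21,18,c); (22,11,c); (22,18,c); (22,19,c); (23,17,c); (23,18,c); (23,19,c); (27,0,c); (27,24,c); (27,26,c); (28,17,c); (28,24,c); (28,25,c); (29,19,c); (29,25,c); (29,26,c); (30,24,c); (30,25,c); (30,26,c)


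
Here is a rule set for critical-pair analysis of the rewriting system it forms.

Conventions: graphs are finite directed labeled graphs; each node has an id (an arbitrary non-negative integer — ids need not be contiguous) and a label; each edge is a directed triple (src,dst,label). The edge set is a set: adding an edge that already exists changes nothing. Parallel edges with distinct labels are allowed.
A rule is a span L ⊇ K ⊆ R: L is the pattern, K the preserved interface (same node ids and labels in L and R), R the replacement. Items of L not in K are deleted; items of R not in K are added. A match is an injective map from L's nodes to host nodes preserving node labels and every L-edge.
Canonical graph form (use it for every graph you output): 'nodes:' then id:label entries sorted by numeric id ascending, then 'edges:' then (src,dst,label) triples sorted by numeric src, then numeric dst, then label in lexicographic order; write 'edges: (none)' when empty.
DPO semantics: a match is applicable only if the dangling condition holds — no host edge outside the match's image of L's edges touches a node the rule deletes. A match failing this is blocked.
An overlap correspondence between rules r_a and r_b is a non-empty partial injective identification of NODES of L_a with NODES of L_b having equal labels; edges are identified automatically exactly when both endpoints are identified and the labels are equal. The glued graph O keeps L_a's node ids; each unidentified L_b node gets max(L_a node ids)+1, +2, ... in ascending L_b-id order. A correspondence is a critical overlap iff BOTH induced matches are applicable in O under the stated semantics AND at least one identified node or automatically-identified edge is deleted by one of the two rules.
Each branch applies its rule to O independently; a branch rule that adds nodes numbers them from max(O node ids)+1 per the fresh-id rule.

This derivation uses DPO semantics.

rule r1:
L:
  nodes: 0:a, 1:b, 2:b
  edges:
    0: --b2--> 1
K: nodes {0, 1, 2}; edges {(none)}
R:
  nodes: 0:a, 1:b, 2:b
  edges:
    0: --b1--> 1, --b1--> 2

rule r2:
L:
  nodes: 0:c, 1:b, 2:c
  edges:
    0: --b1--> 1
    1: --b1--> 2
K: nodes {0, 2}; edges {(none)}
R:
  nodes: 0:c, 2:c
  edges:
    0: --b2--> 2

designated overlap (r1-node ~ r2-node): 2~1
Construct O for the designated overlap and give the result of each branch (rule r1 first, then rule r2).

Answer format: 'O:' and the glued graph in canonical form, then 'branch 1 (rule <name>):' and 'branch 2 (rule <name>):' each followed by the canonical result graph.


O:
nodes: 0:a, 1:b, 2:b, 3:c, 4:c
edges: (0,1,b2); (2,4,b1); (3,2,b1)
branch 1 (rule r1):
nodes: 0:a, 1:b, 2:b, 3:c, 4:c
edges: (0,1,b1); (0,2,b1); (2,4,b1); (3,2,b1)
branch 2 (rule r2):
nodes: 0:a, 1:b, 3:c, 4:c
edges: (0,1,b2); (3,4,b2)


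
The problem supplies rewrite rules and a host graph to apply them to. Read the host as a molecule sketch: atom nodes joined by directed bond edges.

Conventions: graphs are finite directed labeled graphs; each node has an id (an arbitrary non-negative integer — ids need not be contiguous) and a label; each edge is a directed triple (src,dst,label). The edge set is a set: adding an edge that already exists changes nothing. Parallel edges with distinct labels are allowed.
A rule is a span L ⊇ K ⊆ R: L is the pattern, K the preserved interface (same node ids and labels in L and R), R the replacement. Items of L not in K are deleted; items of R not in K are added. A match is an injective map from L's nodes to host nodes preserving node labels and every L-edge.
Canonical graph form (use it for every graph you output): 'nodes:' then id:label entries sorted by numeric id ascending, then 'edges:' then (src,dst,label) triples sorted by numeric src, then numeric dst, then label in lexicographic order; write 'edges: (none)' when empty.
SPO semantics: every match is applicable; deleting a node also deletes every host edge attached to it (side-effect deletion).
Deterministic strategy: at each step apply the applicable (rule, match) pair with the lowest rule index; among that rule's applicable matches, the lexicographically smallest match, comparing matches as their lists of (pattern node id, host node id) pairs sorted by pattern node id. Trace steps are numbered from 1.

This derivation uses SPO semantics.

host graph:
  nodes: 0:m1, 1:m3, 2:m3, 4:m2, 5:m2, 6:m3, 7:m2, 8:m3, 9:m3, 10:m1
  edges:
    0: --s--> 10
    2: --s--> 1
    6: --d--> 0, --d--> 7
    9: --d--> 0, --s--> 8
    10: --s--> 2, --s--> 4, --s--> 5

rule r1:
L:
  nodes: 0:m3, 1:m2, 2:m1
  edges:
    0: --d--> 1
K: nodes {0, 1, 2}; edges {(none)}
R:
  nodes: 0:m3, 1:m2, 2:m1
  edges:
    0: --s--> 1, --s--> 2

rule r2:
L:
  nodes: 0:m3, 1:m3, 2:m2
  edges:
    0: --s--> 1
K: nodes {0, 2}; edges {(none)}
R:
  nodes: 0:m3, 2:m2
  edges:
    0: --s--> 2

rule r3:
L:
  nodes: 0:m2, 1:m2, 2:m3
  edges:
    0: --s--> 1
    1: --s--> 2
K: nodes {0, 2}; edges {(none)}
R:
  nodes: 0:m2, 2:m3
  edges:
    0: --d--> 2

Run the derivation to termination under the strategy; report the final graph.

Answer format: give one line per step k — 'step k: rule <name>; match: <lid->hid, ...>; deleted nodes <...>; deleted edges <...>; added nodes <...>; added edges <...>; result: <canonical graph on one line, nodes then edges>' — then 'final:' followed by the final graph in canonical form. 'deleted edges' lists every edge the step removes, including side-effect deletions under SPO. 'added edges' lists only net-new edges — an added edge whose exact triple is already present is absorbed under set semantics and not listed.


step 1: rule r1; match: 0->6, 1->7, 2->0; deleted nodes (none); deleted edges (6,7,d); added nodes (none); added edges (6,0,s); (6,7,s); result: nodes: 0:m1, 1:m3, 2:m3, 4:m2, 5:m2, 6:m3, 7:m2, 8:m3, 9:m3, 10:m1 edges: (0,10,s); (2,1,s); (6,0,d); (6,0,s); (6,7,s); (9,0,d); (9,8,s); (10,2,s); (10,4,s); (10,5,s)
step 2: rule r2; match: 0->2, 1->1, 2->4; deleted nodes 1; deleted edges (2,1,s); added nodes (none); added edges (2,4,s); result: nodes: 0:m1, 2:m3, 4:m2, 5:m2, 6:m3, 7:m2, 8:m3, 9:m3, 10:m1 edges: (0,10,s); (2,4,s); (6,0,d); (6,0,s); (6,7,s); (9,0,d); (9,8,s); (10,2,s); (10,4,s); (10,5,s)
step 3: rule r2; match: 0->9, 1->8, 2->4; deleted nodes 8; deleted edges (9,8,s); added nodes (none); added edges (9,4,s); result: nodes: 0:m1, 2:m3, 4:m2, 5:m2, 6:m3, 7:m2, 9:m3, 10:m1 edges: (0,10,s); (2,4,s); (6,0,d); (6,0,s); (6,7,s); (9,0,d); (9,4,s); (10,2,s); (10,4,s); (10,5,s)
final:
nodes: 0:m1, 2:m3, 4:m2, 5:m2, 6:m3, 7:m2, 9:m3, 10:m1
edges: (0,10,s); (2,4,s); (6,0,d); (6,0,s); (6,7,s); (9,0,d); (9,4,s); (10,2,s); (10,4,s); (10,5,s)


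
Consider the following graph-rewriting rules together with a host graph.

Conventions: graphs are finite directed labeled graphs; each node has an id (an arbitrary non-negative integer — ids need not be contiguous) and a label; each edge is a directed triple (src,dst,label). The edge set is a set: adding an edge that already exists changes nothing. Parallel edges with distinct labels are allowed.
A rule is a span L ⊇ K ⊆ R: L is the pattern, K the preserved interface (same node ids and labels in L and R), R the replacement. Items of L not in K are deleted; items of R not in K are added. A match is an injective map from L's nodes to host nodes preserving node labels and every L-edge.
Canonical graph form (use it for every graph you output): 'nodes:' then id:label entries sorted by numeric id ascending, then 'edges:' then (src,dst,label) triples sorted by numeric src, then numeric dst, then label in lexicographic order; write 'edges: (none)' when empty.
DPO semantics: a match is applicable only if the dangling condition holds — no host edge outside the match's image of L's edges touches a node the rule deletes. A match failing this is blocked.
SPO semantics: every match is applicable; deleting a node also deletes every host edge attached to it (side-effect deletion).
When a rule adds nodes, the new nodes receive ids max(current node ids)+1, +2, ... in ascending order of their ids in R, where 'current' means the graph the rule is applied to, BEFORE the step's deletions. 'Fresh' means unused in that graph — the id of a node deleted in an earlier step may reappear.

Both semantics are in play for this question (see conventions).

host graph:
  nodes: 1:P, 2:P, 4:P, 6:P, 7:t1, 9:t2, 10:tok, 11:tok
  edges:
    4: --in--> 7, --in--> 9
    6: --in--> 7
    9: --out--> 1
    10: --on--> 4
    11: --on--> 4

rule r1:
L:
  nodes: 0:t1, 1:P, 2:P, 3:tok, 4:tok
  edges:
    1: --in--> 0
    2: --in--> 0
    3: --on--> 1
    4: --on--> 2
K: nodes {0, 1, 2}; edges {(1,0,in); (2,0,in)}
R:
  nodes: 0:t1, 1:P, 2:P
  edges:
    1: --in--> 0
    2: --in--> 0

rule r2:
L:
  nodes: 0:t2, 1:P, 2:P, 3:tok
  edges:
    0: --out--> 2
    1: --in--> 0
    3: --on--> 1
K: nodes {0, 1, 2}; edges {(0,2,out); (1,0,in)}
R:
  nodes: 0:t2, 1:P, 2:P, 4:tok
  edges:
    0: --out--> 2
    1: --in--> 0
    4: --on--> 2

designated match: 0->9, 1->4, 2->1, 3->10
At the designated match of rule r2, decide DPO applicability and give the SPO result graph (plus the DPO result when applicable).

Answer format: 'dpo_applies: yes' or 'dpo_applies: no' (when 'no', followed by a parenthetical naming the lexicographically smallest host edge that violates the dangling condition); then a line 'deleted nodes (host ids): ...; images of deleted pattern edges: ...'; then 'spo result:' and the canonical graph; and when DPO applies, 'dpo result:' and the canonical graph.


dpo_applies: yes
deleted nodes (host ids): 10; images of deleted pattern edges: (10,4,on)
spo result:
nodes: 1:P, 2:P, 4:P, 6:P, 7:t1, 9:t2, 11:tok, 12:tok
edges: (4,7,in); (4,9,in); (6,7,in); (9,1,out); (11,4,on); (12,1,on)
dpo result:
nodes: 1:P, 2:P, 4:P, 6:P, 7:t1, 9:t2, 11:tok, 12:tok
edges: (4,7,in); (4,9,in); (6,7,in); (9,1,out); (11,4,on); (12,1,on)


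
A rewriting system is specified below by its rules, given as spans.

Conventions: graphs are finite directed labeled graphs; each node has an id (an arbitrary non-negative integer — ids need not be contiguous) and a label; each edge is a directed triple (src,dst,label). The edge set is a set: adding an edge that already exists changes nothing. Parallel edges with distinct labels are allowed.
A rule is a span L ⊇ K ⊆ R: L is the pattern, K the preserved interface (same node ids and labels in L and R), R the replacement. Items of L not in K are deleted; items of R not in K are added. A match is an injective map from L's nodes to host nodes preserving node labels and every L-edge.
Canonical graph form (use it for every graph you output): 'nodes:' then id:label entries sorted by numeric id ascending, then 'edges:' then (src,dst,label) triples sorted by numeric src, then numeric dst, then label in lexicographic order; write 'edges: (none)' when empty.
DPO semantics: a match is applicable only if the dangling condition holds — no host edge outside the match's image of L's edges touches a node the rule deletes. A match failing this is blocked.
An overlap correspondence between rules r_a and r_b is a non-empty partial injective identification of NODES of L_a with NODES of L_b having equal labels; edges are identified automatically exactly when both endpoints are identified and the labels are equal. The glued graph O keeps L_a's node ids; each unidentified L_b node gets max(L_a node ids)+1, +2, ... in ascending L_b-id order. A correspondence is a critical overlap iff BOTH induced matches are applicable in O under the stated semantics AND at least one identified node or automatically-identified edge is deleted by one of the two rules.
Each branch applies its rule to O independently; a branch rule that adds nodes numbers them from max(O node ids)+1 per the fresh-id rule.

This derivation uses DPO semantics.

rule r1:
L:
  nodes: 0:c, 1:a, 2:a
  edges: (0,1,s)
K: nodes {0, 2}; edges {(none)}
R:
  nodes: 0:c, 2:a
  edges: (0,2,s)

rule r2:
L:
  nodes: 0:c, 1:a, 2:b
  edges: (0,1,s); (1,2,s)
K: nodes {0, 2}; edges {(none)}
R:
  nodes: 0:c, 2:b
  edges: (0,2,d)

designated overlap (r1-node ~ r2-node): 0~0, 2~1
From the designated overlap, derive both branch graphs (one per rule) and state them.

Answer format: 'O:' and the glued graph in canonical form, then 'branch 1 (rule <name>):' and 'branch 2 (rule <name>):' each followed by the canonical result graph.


O:
nodes: 0:c, 1:a, 2:a, 3:b
edges: (0,1,s); (0,2,s); (2,3,s)
branch 1 (rule r1):
nodes: 0:c, 2:a, 3:b
edges: (0,2,s); (2,3,s)
branch 2 (rule r2):
nodes: 0:c, 1:a, 3:b
edges: (0,1,s); (0,3,d)


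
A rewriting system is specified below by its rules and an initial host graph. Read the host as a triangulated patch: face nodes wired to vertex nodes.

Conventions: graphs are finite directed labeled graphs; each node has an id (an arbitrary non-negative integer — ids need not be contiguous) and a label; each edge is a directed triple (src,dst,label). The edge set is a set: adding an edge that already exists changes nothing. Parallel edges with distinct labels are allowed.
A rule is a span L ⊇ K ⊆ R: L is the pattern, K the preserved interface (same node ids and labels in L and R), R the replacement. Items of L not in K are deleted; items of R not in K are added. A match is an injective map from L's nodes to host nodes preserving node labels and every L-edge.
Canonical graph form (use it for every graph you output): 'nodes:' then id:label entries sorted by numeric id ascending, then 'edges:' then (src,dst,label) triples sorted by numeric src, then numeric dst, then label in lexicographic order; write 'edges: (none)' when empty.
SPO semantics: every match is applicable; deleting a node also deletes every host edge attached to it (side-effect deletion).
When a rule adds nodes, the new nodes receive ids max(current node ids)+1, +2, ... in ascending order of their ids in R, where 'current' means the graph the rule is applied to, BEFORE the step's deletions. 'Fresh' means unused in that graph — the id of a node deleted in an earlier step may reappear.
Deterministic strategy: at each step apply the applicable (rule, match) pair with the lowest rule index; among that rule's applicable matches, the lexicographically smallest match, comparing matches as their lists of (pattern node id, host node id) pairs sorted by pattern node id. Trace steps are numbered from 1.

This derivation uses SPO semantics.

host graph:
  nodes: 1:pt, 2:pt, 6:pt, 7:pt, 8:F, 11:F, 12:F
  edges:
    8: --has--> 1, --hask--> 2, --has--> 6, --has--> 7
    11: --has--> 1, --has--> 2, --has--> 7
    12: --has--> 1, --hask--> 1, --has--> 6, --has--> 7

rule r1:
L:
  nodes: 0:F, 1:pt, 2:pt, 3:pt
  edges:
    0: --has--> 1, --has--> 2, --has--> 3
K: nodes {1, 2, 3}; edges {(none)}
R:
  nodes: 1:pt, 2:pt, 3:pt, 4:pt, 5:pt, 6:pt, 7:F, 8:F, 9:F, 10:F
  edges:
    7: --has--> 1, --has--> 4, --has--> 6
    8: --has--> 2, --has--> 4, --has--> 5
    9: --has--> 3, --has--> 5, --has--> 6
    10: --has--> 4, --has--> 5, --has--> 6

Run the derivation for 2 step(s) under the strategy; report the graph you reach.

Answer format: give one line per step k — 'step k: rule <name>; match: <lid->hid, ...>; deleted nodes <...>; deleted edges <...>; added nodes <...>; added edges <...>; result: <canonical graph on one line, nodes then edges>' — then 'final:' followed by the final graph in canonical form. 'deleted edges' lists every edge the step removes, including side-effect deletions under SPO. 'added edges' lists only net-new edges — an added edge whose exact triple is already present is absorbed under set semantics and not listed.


step 1: rule r1; match: 0->8, 1->1, 2->6, 3->7; deleted nodes 8; deleted edges (8,1,has); (8,2,hask); (8,6,has); (8,7,has); added nodes 13, 14, 15, 16, 17, 18, 19; added edges (16,1,has); (16,13,has); (16,15,has); (17,6,has); (17,13,has); (17,14,has); (18,7,has); (18,14,has); (18,15,has); (19,13,has); (19,14,has); (19,15,has); result: nodes: 1:pt, 2:pt, 6:pt, 7:pt, 11:F, 12:F, 13:pt, 14:pt, 15:pt, 16:F, 17:F, 18:F, 19:F edges: (11,1,has); (11,2,has); (11,7,has); (12,1,has); (12,1,hask); (12,6,has); (12,7,has); (16,1,has); (16,13,has); (16,15,has); (17,6,has); (17,13,has); (17,14,has); (18,7,has); (18,14,has); (18,15,has); (19,13,has); (19,14,has); (19,15,has)
step 2: rule r1; match: 0->11, 1->1, 2->2, 3->7; deleted nodes 11; deleted edges (11,1,has); (11,2,has); (11,7,has); added nodes 20, 21, 22, 23, 24, 25, 26; added edges (23,1,has); (23,20,has); (23,22,has); (24,2,has); (24,20,has); (24,21,has); (25,7,has); (25,21,has); (25,22,has); (26,20,has); (26,21,has); (26,22,has); result: nodes: 1:pt, 2:pt, 6:pt, 7:pt, 12:F, 13:pt, 14:pt, 15:pt, 16:F, 17:F, 18:F, 19:F, 20:pt, 21:pt, 22:pt, 23:F, 24:F, 25:F, 26:F edges: (12,1,has); (12,1,hask); (12,6,has); (12,7,has); (16,1,has); (16,13,has); (16,15,has); (17,6,has); (17,13,has); (17,14,has); (18,7,has); (18,14,has); (18,15,has); (19,13,has); (19,14,has); (19,15,has); (23,1,has); (23,20,has); (23,22,has); (24,2,has); (24,20,has); (24,21,has); (25,7,has); (25,21,has); (25,22,has); (26,20,has); (26,21,has); (26,22,has)
final:
nodes: 1:pt, 2:pt, 6:pt, 7:pt, 12:F, 13:pt, 14:pt, 15:pt, 16:F, 17:F, 18:F, 19:F, 20:pt, 21:pt, 22:pt, 23:F, 24:F, 25:F, 26:F
edges: (12,1,has); (12,1,hask); (12,6,has); (12,7,has); (16,1,has); (16,13,has); (16,15,has); (17,6,has); (17,13,has); (17,14,has); (18,7,has); (18,14,has); (18,15,has); (19,13,has); (19,14,has); (19,15,has); (23,1,has); (23,20,has); (23,22,has); (24,2,has); (24,20,has); (24,21,has); (25,7,has); (25,21,has); (25,22,has); (26,20,has); (26,21,has); (26,22,has)
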